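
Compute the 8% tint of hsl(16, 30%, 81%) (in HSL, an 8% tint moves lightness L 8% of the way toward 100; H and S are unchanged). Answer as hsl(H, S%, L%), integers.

hsl(16, 30%, 83%)

L moves 8% from 81 toward 100: 81 + 1.52 = 82.52 → 83.
H and S are unchanged.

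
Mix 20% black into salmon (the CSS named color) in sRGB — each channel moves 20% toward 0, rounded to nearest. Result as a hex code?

#c8665b

CSS salmon is rgb(250, 128, 114).
Per channel, c → c + 0.2(0 − c):
  R: 250 + 0.2×(0−250) = 250 − 50 = 200 → 200
  G: 128 − 25.6 = 102.4 → 102
  B: 114 − 22.8 = 91.2 → 91
rgb(200, 102, 91) = #c8665b.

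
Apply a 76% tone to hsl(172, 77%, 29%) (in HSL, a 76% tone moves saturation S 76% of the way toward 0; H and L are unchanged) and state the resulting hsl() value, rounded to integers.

S moves 76% from 77 toward 0: 77 − 58.52 = 18.48 → 18.
H and L are unchanged.

hsl(172, 18%, 29%)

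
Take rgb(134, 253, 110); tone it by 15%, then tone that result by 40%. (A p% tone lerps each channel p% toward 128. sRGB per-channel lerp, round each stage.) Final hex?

#83C077

A 15% tone moves each channel 15% toward 128:
  R: 134 − 0.9 = 133.1 → 133
  G: 253 + 0.15×(128−253) = 253 − 18.75 = 234.25 → 234
  B: 110 + 0.15×(128−110) = 110 + 2.7 = 112.7 → 113
After the tone: rgb(133, 234, 113) = #85EA71.
Lerp each channel 40% toward 128:
  R: 133 − 2 = 131 → 131
  G: 234 − 42.4 = 191.6 → 192
  B: 113 + 0.4×(128−113) = 113 + 6 = 119 → 119
rgb(131, 192, 119) = #83C077.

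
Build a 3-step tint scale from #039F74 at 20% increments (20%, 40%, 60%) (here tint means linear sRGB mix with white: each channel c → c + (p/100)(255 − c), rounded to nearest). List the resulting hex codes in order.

#039F74 is rgb(3, 159, 116).
20%: (3 + 50.4 = 53.4→53, 159 + 19.2 = 178.2→178, 116 + 27.8 = 143.8→144) → #35B290
40%: (3 + 100.8 = 103.8→104, 159 + 38.4 = 197.4→197, 116 + 55.6 = 171.6→172) → #68C5AC
60%: (3 + 151.2 = 154.2→154, 159 + 57.6 = 216.6→217, 116 + 83.4 = 199.4→199) → #9AD9C7

#35B290, #68C5AC, #9AD9C7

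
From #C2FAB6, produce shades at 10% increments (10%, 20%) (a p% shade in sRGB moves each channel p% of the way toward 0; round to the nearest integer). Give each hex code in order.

#C2FAB6 is rgb(194, 250, 182).
10%: (194 − 19.4 = 174.6→175, 250 − 25 = 225→225, 182 − 18.2 = 163.8→164) → #AFE1A4
20%: (194 − 38.8 = 155.2→155, 250 − 50 = 200→200, 182 − 36.4 = 145.6→146) → #9BC892

#AFE1A4, #9BC892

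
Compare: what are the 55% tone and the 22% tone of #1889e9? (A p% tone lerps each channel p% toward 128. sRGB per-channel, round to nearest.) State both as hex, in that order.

#1889e9 is rgb(24, 137, 233).
55% tone:
  R: 24 + 0.55×(128−24) = 24 + 57.2 = 81.2 → 81
  G: 137 + 0.55×(128−137) = 137 − 4.95 = 132.05 → 132
  B: 233 − 57.75 = 175.25 → 175
  → #5184af
22% tone:
  R: 24 + 22.88 = 46.88 → 47
  G: 137 + 0.22×(128−137) = 137 − 1.98 = 135.02 → 135
  B: 233 − 23.1 = 209.9 → 210
  → #2f87d2

#5184af, #2f87d2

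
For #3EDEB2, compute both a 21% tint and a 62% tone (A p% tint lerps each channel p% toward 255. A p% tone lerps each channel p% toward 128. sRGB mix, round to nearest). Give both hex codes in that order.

#3EDEB2 is rgb(62, 222, 178).
21% tint:
  R: 62 + 0.21×(255−62) = 62 + 40.53 = 102.53 → 103
  G: 222 + 0.21×(255−222) = 222 + 6.93 = 228.93 → 229
  B: 178 + 16.17 = 194.17 → 194
  → #67E5C2
62% tone:
  R: 62 + 0.62×(128−62) = 62 + 40.92 = 102.92 → 103
  G: 222 + 0.62×(128−222) = 222 − 58.28 = 163.72 → 164
  B: 178 − 31 = 147 → 147
  → #67A493

#67E5C2, #67A493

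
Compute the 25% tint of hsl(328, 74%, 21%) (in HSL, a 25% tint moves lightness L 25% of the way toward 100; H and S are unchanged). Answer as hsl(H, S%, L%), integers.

L moves 25% from 21 toward 100: 21 + 19.75 = 40.75 → 41.
H and S are unchanged.

hsl(328, 74%, 41%)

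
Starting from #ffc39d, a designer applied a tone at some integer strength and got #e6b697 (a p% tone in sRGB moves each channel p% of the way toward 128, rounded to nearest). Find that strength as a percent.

#ffc39d is rgb(255, 195, 157); #e6b697 is rgb(230, 182, 151).
On the R channel (widest range): 230 ≈ 255 + (p/100)(128 − 255), so p ≈ 100×(230 − 255)/(128 − 255) = -2500/-127 = 19.69.
p = 20 reproduces all three channels after rounding.

20%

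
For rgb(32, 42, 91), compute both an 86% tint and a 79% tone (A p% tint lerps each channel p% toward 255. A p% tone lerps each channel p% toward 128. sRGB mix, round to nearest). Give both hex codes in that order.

86% tint:
  R: 32 + 0.86×(255−32) = 32 + 191.78 = 223.78 → 224
  G: 42 + 183.18 = 225.18 → 225
  B: 91 + 141.04 = 232.04 → 232
  → #e0e1e8
79% tone:
  R: 32 + 75.84 = 107.84 → 108
  G: 42 + 67.94 = 109.94 → 110
  B: 91 + 29.23 = 120.23 → 120
  → #6c6e78

#e0e1e8, #6c6e78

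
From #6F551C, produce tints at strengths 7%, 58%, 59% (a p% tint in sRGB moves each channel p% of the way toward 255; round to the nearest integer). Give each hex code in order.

#79612C, #C3B8A0, #C4B9A2

#6F551C is rgb(111, 85, 28).
7%: (111 + 10.08 = 121.08→121, 85 + 11.9 = 96.9→97, 28 + 15.89 = 43.89→44) → #79612C
58%: (111 + 83.52 = 194.52→195, 85 + 98.6 = 183.6→184, 28 + 131.66 = 159.66→160) → #C3B8A0
59%: (111 + 84.96 = 195.96→196, 85 + 100.3 = 185.3→185, 28 + 133.93 = 161.93→162) → #C4B9A2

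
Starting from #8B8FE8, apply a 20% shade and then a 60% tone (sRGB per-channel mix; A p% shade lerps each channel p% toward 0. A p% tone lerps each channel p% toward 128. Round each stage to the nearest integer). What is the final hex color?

#797A97

#8B8FE8 is rgb(139, 143, 232).
Per channel, c → c + 0.2(0 − c):
  R: 139 + 0.2×(0−139) = 139 − 27.8 = 111.2 → 111
  G: 143 − 28.6 = 114.4 → 114
  B: 232 + 0.2×(0−232) = 232 − 46.4 = 185.6 → 186
After the shade: rgb(111, 114, 186) = #6F72BA.
A 60% tone moves each channel 60% toward 128:
  R: 111 + 0.6×(128−111) = 111 + 10.2 = 121.2 → 121
  G: 114 + 0.6×(128−114) = 114 + 8.4 = 122.4 → 122
  B: 186 + 0.6×(128−186) = 186 − 34.8 = 151.2 → 151
rgb(121, 122, 151) = #797A97.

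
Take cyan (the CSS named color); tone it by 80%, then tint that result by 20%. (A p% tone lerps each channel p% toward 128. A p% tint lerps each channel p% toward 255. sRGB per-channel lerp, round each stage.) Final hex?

#85ADAD

CSS cyan is rgb(0, 255, 255).
An 80% tone moves each channel 80% toward 128:
  R: 0 + 0.8×(128−0) = 0 + 102.4 = 102.4 → 102
  G: 255 − 101.6 = 153.4 → 153
  B: 255 + 0.8×(128−255) = 255 − 101.6 = 153.4 → 153
After the tone: rgb(102, 153, 153) = #669999.
Lerp each channel 20% toward 255:
  R: 102 + 0.2×(255−102) = 102 + 30.6 = 132.6 → 133
  G: 153 + 0.2×(255−153) = 153 + 20.4 = 173.4 → 173
  B: 153 + 20.4 = 173.4 → 173
rgb(133, 173, 173) = #85ADAD.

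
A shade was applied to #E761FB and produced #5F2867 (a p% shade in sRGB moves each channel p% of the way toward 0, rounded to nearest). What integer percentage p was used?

59%

#E761FB is rgb(231, 97, 251); #5F2867 is rgb(95, 40, 103).
On the B channel (widest range): 103 ≈ 251 + (p/100)(0 − 251), so p ≈ 100×(103 − 251)/(0 − 251) = -14800/-251 = 58.96.
p = 59 reproduces all three channels after rounding.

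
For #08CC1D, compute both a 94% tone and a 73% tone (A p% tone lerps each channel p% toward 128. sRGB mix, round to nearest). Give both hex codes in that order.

#79857A, #609565

#08CC1D is rgb(8, 204, 29).
94% tone:
  R: 8 + 112.8 = 120.8 → 121
  G: 204 − 71.44 = 132.56 → 133
  B: 29 + 0.94×(128−29) = 29 + 93.06 = 122.06 → 122
  → #79857A
73% tone:
  R: 8 + 87.6 = 95.6 → 96
  G: 204 − 55.48 = 148.52 → 149
  B: 29 + 0.73×(128−29) = 29 + 72.27 = 101.27 → 101
  → #609565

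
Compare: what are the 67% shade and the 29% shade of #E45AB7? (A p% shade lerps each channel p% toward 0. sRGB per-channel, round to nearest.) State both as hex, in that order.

#4B1E3C, #A24082

#E45AB7 is rgb(228, 90, 183).
67% shade:
  R: 228 − 152.76 = 75.24 → 75
  G: 90 + 0.67×(0−90) = 90 − 60.3 = 29.7 → 30
  B: 183 − 122.61 = 60.39 → 60
  → #4B1E3C
29% shade:
  R: 228 + 0.29×(0−228) = 228 − 66.12 = 161.88 → 162
  G: 90 − 26.1 = 63.9 → 64
  B: 183 + 0.29×(0−183) = 183 − 53.07 = 129.93 → 130
  → #A24082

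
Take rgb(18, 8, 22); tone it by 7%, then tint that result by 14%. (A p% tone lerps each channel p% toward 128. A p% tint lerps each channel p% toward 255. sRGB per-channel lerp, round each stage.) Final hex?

#3a313d

Lerp each channel 7% toward 128:
  R: 18 + 7.7 = 25.7 → 26
  G: 8 + 0.07×(128−8) = 8 + 8.4 = 16.4 → 16
  B: 22 + 0.07×(128−22) = 22 + 7.42 = 29.42 → 29
After the tone: rgb(26, 16, 29) = #1a101d.
Per channel, c → c + 0.14(255 − c):
  R: 26 + 0.14×(255−26) = 26 + 32.06 = 58.06 → 58
  G: 16 + 33.46 = 49.46 → 49
  B: 29 + 31.64 = 60.64 → 61
rgb(58, 49, 61) = #3a313d.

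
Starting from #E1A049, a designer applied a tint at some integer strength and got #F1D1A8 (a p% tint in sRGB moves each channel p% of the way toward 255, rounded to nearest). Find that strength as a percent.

52%

#E1A049 is rgb(225, 160, 73); #F1D1A8 is rgb(241, 209, 168).
On the B channel (widest range): 168 ≈ 73 + (p/100)(255 − 73), so p ≈ 100×(168 − 73)/(255 − 73) = 9500/182 = 52.20.
p = 52 reproduces all three channels after rounding.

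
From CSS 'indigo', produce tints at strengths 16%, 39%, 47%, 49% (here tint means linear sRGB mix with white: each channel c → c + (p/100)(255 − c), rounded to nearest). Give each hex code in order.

CSS indigo is rgb(75, 0, 130).
16%: (75 + 28.8 = 103.8→104, 0 + 40.8 = 40.8→41, 130 + 20 = 150→150) → #682996
39%: (75 + 70.2 = 145.2→145, 0 + 99.45 = 99.45→99, 130 + 48.75 = 178.75→179) → #9163b3
47%: (75 + 84.6 = 159.6→160, 0 + 119.85 = 119.85→120, 130 + 58.75 = 188.75→189) → #a078bd
49%: (75 + 88.2 = 163.2→163, 0 + 124.95 = 124.95→125, 130 + 61.25 = 191.25→191) → #a37dbf

#682996, #9163b3, #a078bd, #a37dbf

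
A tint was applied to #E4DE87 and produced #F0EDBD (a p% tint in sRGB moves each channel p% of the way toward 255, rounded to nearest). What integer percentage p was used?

#E4DE87 is rgb(228, 222, 135); #F0EDBD is rgb(240, 237, 189).
On the B channel (widest range): 189 ≈ 135 + (p/100)(255 − 135), so p ≈ 100×(189 − 135)/(255 − 135) = 5400/120 = 45.00.
p = 45 reproduces all three channels after rounding.

45%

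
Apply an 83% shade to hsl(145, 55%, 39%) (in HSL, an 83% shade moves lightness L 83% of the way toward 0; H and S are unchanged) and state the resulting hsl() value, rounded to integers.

L moves 83% from 39 toward 0: 39 − 32.37 = 6.63 → 7.
H and S are unchanged.

hsl(145, 55%, 7%)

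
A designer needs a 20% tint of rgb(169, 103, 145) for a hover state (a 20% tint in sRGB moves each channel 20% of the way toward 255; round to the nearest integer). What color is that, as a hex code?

A 20% tint moves each channel 20% toward 255:
  R: 169 + 0.2×(255−169) = 169 + 17.2 = 186.2 → 186
  G: 103 + 0.2×(255−103) = 103 + 30.4 = 133.4 → 133
  B: 145 + 22 = 167 → 167
rgb(186, 133, 167) = #ba85a7.

#ba85a7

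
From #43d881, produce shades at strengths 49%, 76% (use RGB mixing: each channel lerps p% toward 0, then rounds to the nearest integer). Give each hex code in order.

#43d881 is rgb(67, 216, 129).
49%: (67 − 32.83 = 34.17→34, 216 − 105.84 = 110.16→110, 129 − 63.21 = 65.79→66) → #226e42
76%: (67 − 50.92 = 16.08→16, 216 − 164.16 = 51.84→52, 129 − 98.04 = 30.96→31) → #10341f

#226e42, #10341f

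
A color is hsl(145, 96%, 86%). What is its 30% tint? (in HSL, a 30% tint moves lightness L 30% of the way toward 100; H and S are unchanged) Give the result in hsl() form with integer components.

L moves 30% from 86 toward 100: 86 + 4.2 = 90.2 → 90.
H and S are unchanged.

hsl(145, 96%, 90%)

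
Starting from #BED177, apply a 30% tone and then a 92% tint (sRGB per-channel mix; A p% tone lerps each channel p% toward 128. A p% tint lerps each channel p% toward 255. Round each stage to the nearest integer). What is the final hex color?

#BED177 is rgb(190, 209, 119).
Lerp each channel 30% toward 128:
  R: 190 + 0.3×(128−190) = 190 − 18.6 = 171.4 → 171
  G: 209 − 24.3 = 184.7 → 185
  B: 119 + 2.7 = 121.7 → 122
After the tone: rgb(171, 185, 122) = #ABB97A.
Lerp each channel 92% toward 255:
  R: 171 + 77.28 = 248.28 → 248
  G: 185 + 0.92×(255−185) = 185 + 64.4 = 249.4 → 249
  B: 122 + 122.36 = 244.36 → 244
rgb(248, 249, 244) = #F8F9F4.

#F8F9F4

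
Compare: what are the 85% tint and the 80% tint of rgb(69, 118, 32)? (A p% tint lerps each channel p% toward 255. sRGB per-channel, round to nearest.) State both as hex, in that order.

85% tint:
  R: 69 + 0.85×(255−69) = 69 + 158.1 = 227.1 → 227
  G: 118 + 0.85×(255−118) = 118 + 116.45 = 234.45 → 234
  B: 32 + 0.85×(255−32) = 32 + 189.55 = 221.55 → 222
  → #E3EADE
80% tint:
  R: 69 + 148.8 = 217.8 → 218
  G: 118 + 0.8×(255−118) = 118 + 109.6 = 227.6 → 228
  B: 32 + 0.8×(255−32) = 32 + 178.4 = 210.4 → 210
  → #DAE4D2

#E3EADE, #DAE4D2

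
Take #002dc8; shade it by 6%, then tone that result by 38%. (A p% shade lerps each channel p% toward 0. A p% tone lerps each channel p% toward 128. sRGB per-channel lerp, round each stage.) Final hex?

#002dc8 is rgb(0, 45, 200).
Per channel, c → c + 0.06(0 − c):
  R: 0 + 0 = 0 → 0
  G: 45 − 2.7 = 42.3 → 42
  B: 200 − 12 = 188 → 188
After the shade: rgb(0, 42, 188) = #002abc.
A 38% tone moves each channel 38% toward 128:
  R: 0 + 48.64 = 48.64 → 49
  G: 42 + 32.68 = 74.68 → 75
  B: 188 − 22.8 = 165.2 → 165
rgb(49, 75, 165) = #314ba5.

#314ba5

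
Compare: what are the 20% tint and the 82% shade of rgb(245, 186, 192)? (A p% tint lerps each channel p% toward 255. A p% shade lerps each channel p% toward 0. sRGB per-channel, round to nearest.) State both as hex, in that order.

20% tint:
  R: 245 + 2 = 247 → 247
  G: 186 + 0.2×(255−186) = 186 + 13.8 = 199.8 → 200
  B: 192 + 12.6 = 204.6 → 205
  → #F7C8CD
82% shade:
  R: 245 − 200.9 = 44.1 → 44
  G: 186 + 0.82×(0−186) = 186 − 152.52 = 33.48 → 33
  B: 192 + 0.82×(0−192) = 192 − 157.44 = 34.56 → 35
  → #2C2123

#F7C8CD, #2C2123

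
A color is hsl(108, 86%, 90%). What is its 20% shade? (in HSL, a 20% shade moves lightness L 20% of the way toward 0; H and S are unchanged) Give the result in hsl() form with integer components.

hsl(108, 86%, 72%)

L moves 20% from 90 toward 0: 90 − 18 = 72 → 72.
H and S are unchanged.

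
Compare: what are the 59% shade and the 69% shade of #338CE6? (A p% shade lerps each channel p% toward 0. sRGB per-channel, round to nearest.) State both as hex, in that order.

#15395E, #102B47

#338CE6 is rgb(51, 140, 230).
59% shade:
  R: 51 + 0.59×(0−51) = 51 − 30.09 = 20.91 → 21
  G: 140 + 0.59×(0−140) = 140 − 82.6 = 57.4 → 57
  B: 230 + 0.59×(0−230) = 230 − 135.7 = 94.3 → 94
  → #15395E
69% shade:
  R: 51 + 0.69×(0−51) = 51 − 35.19 = 15.81 → 16
  G: 140 + 0.69×(0−140) = 140 − 96.6 = 43.4 → 43
  B: 230 − 158.7 = 71.3 → 71
  → #102B47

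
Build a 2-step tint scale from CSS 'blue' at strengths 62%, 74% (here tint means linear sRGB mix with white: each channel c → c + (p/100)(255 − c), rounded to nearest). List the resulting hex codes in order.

#9E9EFF, #BDBDFF

CSS blue is rgb(0, 0, 255).
62%: (0 + 158.1 = 158.1→158, 0 + 158.1 = 158.1→158, 255→255) → #9E9EFF
74%: (0 + 188.7 = 188.7→189, 0 + 188.7 = 188.7→189, 255→255) → #BDBDFF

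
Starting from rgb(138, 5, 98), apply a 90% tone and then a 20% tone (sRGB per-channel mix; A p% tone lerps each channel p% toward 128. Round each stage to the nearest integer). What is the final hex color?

Per channel, c → c + 0.9(128 − c):
  R: 138 − 9 = 129 → 129
  G: 5 + 0.9×(128−5) = 5 + 110.7 = 115.7 → 116
  B: 98 + 0.9×(128−98) = 98 + 27 = 125 → 125
After the tone: rgb(129, 116, 125) = #81747D.
Per channel, c → c + 0.2(128 − c):
  R: 129 − 0.2 = 128.8 → 129
  G: 116 + 0.2×(128−116) = 116 + 2.4 = 118.4 → 118
  B: 125 + 0.2×(128−125) = 125 + 0.6 = 125.6 → 126
rgb(129, 118, 126) = #81767E.

#81767E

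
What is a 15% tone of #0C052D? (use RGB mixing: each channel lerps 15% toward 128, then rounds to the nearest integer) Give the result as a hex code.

#0C052D is rgb(12, 5, 45).
A 15% tone moves each channel 15% toward 128:
  R: 12 + 0.15×(128−12) = 12 + 17.4 = 29.4 → 29
  G: 5 + 0.15×(128−5) = 5 + 18.45 = 23.45 → 23
  B: 45 + 0.15×(128−45) = 45 + 12.45 = 57.45 → 57
rgb(29, 23, 57) = #1D1739.

#1D1739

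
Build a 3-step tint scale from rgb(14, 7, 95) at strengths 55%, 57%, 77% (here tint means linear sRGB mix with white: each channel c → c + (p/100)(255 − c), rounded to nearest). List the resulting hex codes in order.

#938FB7, #9794BA, #C8C6DA

55%: (14 + 132.55 = 146.55→147, 7 + 136.4 = 143.4→143, 95 + 88 = 183→183) → #938FB7
57%: (14 + 137.37 = 151.37→151, 7 + 141.36 = 148.36→148, 95 + 91.2 = 186.2→186) → #9794BA
77%: (14 + 185.57 = 199.57→200, 7 + 190.96 = 197.96→198, 95 + 123.2 = 218.2→218) → #C8C6DA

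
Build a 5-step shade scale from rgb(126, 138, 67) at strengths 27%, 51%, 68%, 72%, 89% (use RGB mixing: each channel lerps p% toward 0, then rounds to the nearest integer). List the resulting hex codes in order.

27%: (126 − 34.02 = 91.98→92, 138 − 37.26 = 100.74→101, 67 − 18.09 = 48.91→49) → #5C6531
51%: (126 − 64.26 = 61.74→62, 138 − 70.38 = 67.62→68, 67 − 34.17 = 32.83→33) → #3E4421
68%: (126 − 85.68 = 40.32→40, 138 − 93.84 = 44.16→44, 67 − 45.56 = 21.44→21) → #282C15
72%: (126 − 90.72 = 35.28→35, 138 − 99.36 = 38.64→39, 67 − 48.24 = 18.76→19) → #232713
89%: (126 − 112.14 = 13.86→14, 138 − 122.82 = 15.18→15, 67 − 59.63 = 7.37→7) → #0E0F07

#5C6531, #3E4421, #282C15, #232713, #0E0F07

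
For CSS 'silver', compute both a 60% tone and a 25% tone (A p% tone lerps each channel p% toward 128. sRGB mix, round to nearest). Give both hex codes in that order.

#9a9a9a, #b0b0b0

CSS silver is rgb(192, 192, 192).
60% tone:
  R: 192 + 0.6×(128−192) = 192 − 38.4 = 153.6 → 154
  G: 192 + 0.6×(128−192) = 192 − 38.4 = 153.6 → 154
  B: 192 + 0.6×(128−192) = 192 − 38.4 = 153.6 → 154
  → #9a9a9a
25% tone:
  R: 192 + 0.25×(128−192) = 192 − 16 = 176 → 176
  G: 192 − 16 = 176 → 176
  B: 192 + 0.25×(128−192) = 192 − 16 = 176 → 176
  → #b0b0b0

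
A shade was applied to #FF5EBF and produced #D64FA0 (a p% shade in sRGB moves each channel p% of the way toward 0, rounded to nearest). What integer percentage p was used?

16%

#FF5EBF is rgb(255, 94, 191); #D64FA0 is rgb(214, 79, 160).
On the R channel (widest range): 214 ≈ 255 + (p/100)(0 − 255), so p ≈ 100×(214 − 255)/(0 − 255) = -4100/-255 = 16.08.
p = 16 reproduces all three channels after rounding.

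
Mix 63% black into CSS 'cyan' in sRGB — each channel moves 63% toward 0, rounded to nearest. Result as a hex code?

CSS cyan is rgb(0, 255, 255).
Lerp each channel 63% toward 0:
  R: 0 + 0.63×(0−0) = 0 + 0 = 0 → 0
  G: 255 − 160.65 = 94.35 → 94
  B: 255 + 0.63×(0−255) = 255 − 160.65 = 94.35 → 94
rgb(0, 94, 94) = #005e5e.

#005e5e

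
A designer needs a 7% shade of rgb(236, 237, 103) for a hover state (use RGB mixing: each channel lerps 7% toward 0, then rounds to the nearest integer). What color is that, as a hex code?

#dbdc60

Per channel, c → c + 0.07(0 − c):
  R: 236 + 0.07×(0−236) = 236 − 16.52 = 219.48 → 219
  G: 237 − 16.59 = 220.41 → 220
  B: 103 + 0.07×(0−103) = 103 − 7.21 = 95.79 → 96
rgb(219, 220, 96) = #dbdc60.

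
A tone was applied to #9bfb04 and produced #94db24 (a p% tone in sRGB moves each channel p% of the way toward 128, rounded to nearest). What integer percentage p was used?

26%

#9bfb04 is rgb(155, 251, 4); #94db24 is rgb(148, 219, 36).
On the B channel (widest range): 36 ≈ 4 + (p/100)(128 − 4), so p ≈ 100×(36 − 4)/(128 − 4) = 3200/124 = 25.81.
p = 26 reproduces all three channels after rounding.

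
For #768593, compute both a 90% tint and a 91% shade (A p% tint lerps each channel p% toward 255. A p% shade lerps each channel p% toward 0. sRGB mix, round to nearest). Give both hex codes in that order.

#F1F3F4, #0B0C0D

#768593 is rgb(118, 133, 147).
90% tint:
  R: 118 + 123.3 = 241.3 → 241
  G: 133 + 0.9×(255−133) = 133 + 109.8 = 242.8 → 243
  B: 147 + 97.2 = 244.2 → 244
  → #F1F3F4
91% shade:
  R: 118 − 107.38 = 10.62 → 11
  G: 133 + 0.91×(0−133) = 133 − 121.03 = 11.97 → 12
  B: 147 + 0.91×(0−147) = 147 − 133.77 = 13.23 → 13
  → #0B0C0D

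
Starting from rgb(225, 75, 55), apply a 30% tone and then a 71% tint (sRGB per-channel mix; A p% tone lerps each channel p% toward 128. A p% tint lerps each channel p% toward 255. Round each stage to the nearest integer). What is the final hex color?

#EECFCB

Per channel, c → c + 0.3(128 − c):
  R: 225 − 29.1 = 195.9 → 196
  G: 75 + 15.9 = 90.9 → 91
  B: 55 + 0.3×(128−55) = 55 + 21.9 = 76.9 → 77
After the tone: rgb(196, 91, 77) = #C45B4D.
A 71% tint moves each channel 71% toward 255:
  R: 196 + 0.71×(255−196) = 196 + 41.89 = 237.89 → 238
  G: 91 + 0.71×(255−91) = 91 + 116.44 = 207.44 → 207
  B: 77 + 0.71×(255−77) = 77 + 126.38 = 203.38 → 203
rgb(238, 207, 203) = #EECFCB.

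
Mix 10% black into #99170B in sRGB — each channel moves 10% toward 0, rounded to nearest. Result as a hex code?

#8A150A

#99170B is rgb(153, 23, 11).
Lerp each channel 10% toward 0:
  R: 153 − 15.3 = 137.7 → 138
  G: 23 + 0.1×(0−23) = 23 − 2.3 = 20.7 → 21
  B: 11 − 1.1 = 9.9 → 10
rgb(138, 21, 10) = #8A150A.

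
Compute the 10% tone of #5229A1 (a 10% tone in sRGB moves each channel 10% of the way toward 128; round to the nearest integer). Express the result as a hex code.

#5229A1 is rgb(82, 41, 161).
A 10% tone moves each channel 10% toward 128:
  R: 82 + 0.1×(128−82) = 82 + 4.6 = 86.6 → 87
  G: 41 + 0.1×(128−41) = 41 + 8.7 = 49.7 → 50
  B: 161 + 0.1×(128−161) = 161 − 3.3 = 157.7 → 158
rgb(87, 50, 158) = #57329E.

#57329E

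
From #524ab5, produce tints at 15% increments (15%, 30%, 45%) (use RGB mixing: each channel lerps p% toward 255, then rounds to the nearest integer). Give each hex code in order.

#6c65c0, #8680cb, #a09bd6

#524ab5 is rgb(82, 74, 181).
15%: (82 + 25.95 = 107.95→108, 74 + 27.15 = 101.15→101, 181 + 11.1 = 192.1→192) → #6c65c0
30%: (82 + 51.9 = 133.9→134, 74 + 54.3 = 128.3→128, 181 + 22.2 = 203.2→203) → #8680cb
45%: (82 + 77.85 = 159.85→160, 74 + 81.45 = 155.45→155, 181 + 33.3 = 214.3→214) → #a09bd6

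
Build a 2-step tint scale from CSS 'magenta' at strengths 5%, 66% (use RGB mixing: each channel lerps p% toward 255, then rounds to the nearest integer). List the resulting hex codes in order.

CSS magenta is rgb(255, 0, 255).
5%: (255→255, 0 + 12.75 = 12.75→13, 255→255) → #ff0dff
66%: (255→255, 0 + 168.3 = 168.3→168, 255→255) → #ffa8ff

#ff0dff, #ffa8ff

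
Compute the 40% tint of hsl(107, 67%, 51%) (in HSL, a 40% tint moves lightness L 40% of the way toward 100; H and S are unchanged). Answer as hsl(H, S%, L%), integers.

hsl(107, 67%, 71%)

L moves 40% from 51 toward 100: 51 + 19.6 = 70.6 → 71.
H and S are unchanged.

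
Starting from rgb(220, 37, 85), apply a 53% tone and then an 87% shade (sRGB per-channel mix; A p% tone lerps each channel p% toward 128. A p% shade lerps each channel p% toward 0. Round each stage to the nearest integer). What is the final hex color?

#160B0E

Per channel, c → c + 0.53(128 − c):
  R: 220 + 0.53×(128−220) = 220 − 48.76 = 171.24 → 171
  G: 37 + 0.53×(128−37) = 37 + 48.23 = 85.23 → 85
  B: 85 + 0.53×(128−85) = 85 + 22.79 = 107.79 → 108
After the tone: rgb(171, 85, 108) = #AB556C.
Per channel, c → c + 0.87(0 − c):
  R: 171 − 148.77 = 22.23 → 22
  G: 85 + 0.87×(0−85) = 85 − 73.95 = 11.05 → 11
  B: 108 + 0.87×(0−108) = 108 − 93.96 = 14.04 → 14
rgb(22, 11, 14) = #160B0E.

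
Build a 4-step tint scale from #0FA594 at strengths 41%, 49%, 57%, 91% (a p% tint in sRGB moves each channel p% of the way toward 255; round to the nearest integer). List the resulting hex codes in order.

#0FA594 is rgb(15, 165, 148).
41%: (15 + 98.4 = 113.4→113, 165 + 36.9 = 201.9→202, 148 + 43.87 = 191.87→192) → #71CAC0
49%: (15 + 117.6 = 132.6→133, 165 + 44.1 = 209.1→209, 148 + 52.43 = 200.43→200) → #85D1C8
57%: (15 + 136.8 = 151.8→152, 165 + 51.3 = 216.3→216, 148 + 60.99 = 208.99→209) → #98D8D1
91%: (15 + 218.4 = 233.4→233, 165 + 81.9 = 246.9→247, 148 + 97.37 = 245.37→245) → #E9F7F5

#71CAC0, #85D1C8, #98D8D1, #E9F7F5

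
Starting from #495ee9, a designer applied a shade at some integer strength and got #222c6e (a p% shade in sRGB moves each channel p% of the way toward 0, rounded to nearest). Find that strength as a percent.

#495ee9 is rgb(73, 94, 233); #222c6e is rgb(34, 44, 110).
On the B channel (widest range): 110 ≈ 233 + (p/100)(0 − 233), so p ≈ 100×(110 − 233)/(0 − 233) = -12300/-233 = 52.79.
p = 53 reproduces all three channels after rounding.

53%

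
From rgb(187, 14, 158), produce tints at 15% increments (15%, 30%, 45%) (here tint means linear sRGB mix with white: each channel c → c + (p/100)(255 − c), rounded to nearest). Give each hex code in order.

#C532AD, #CF56BB, #DA7ACA

15%: (187 + 10.2 = 197.2→197, 14 + 36.15 = 50.15→50, 158 + 14.55 = 172.55→173) → #C532AD
30%: (187 + 20.4 = 207.4→207, 14 + 72.3 = 86.3→86, 158 + 29.1 = 187.1→187) → #CF56BB
45%: (187 + 30.6 = 217.6→218, 14 + 108.45 = 122.45→122, 158 + 43.65 = 201.65→202) → #DA7ACA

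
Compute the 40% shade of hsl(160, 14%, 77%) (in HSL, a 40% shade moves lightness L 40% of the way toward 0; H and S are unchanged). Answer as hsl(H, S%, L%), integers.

hsl(160, 14%, 46%)

L moves 40% from 77 toward 0: 77 − 30.8 = 46.2 → 46.
H and S are unchanged.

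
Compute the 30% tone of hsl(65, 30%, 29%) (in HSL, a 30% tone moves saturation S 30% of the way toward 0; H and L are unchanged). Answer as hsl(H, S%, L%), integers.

S moves 30% from 30 toward 0: 30 − 9 = 21 → 21.
H and L are unchanged.

hsl(65, 21%, 29%)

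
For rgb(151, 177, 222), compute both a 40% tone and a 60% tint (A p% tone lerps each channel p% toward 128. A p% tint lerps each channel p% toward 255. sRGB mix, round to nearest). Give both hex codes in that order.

#8e9db8, #d5e0f2

40% tone:
  R: 151 − 9.2 = 141.8 → 142
  G: 177 + 0.4×(128−177) = 177 − 19.6 = 157.4 → 157
  B: 222 − 37.6 = 184.4 → 184
  → #8e9db8
60% tint:
  R: 151 + 0.6×(255−151) = 151 + 62.4 = 213.4 → 213
  G: 177 + 46.8 = 223.8 → 224
  B: 222 + 0.6×(255−222) = 222 + 19.8 = 241.8 → 242
  → #d5e0f2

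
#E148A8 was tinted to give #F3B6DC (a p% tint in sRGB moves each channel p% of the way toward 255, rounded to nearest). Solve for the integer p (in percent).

60%

#E148A8 is rgb(225, 72, 168); #F3B6DC is rgb(243, 182, 220).
On the G channel (widest range): 182 ≈ 72 + (p/100)(255 − 72), so p ≈ 100×(182 − 72)/(255 − 72) = 11000/183 = 60.11.
p = 60 reproduces all three channels after rounding.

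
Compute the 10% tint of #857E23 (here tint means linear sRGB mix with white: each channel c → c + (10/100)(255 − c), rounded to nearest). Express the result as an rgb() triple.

#857E23 is rgb(133, 126, 35).
A 10% tint moves each channel 10% toward 255:
  R: 133 + 12.2 = 145.2 → 145
  G: 126 + 12.9 = 138.9 → 139
  B: 35 + 0.1×(255−35) = 35 + 22 = 57 → 57

rgb(145, 139, 57)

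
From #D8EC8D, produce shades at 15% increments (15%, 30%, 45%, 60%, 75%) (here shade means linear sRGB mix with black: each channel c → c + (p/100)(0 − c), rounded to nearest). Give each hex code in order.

#B8C978, #97A563, #77824E, #565E38, #363B23

#D8EC8D is rgb(216, 236, 141).
15%: (216 − 32.4 = 183.6→184, 236 − 35.4 = 200.6→201, 141 − 21.15 = 119.85→120) → #B8C978
30%: (216 − 64.8 = 151.2→151, 236 − 70.8 = 165.2→165, 141 − 42.3 = 98.7→99) → #97A563
45%: (216 − 97.2 = 118.8→119, 236 − 106.2 = 129.8→130, 141 − 63.45 = 77.55→78) → #77824E
60%: (216 − 129.6 = 86.4→86, 236 − 141.6 = 94.4→94, 141 − 84.6 = 56.4→56) → #565E38
75%: (216 − 162 = 54→54, 236 − 177 = 59→59, 141 − 105.75 = 35.25→35) → #363B23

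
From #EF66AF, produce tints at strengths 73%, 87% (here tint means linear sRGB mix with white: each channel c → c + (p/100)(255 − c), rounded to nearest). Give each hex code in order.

#FBD6E9, #FDEBF5

#EF66AF is rgb(239, 102, 175).
73%: (239 + 11.68 = 250.68→251, 102 + 111.69 = 213.69→214, 175 + 58.4 = 233.4→233) → #FBD6E9
87%: (239 + 13.92 = 252.92→253, 102 + 133.11 = 235.11→235, 175 + 69.6 = 244.6→245) → #FDEBF5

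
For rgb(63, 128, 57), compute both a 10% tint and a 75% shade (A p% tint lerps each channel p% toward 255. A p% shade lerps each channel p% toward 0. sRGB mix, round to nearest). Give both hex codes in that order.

10% tint:
  R: 63 + 19.2 = 82.2 → 82
  G: 128 + 12.7 = 140.7 → 141
  B: 57 + 19.8 = 76.8 → 77
  → #528D4D
75% shade:
  R: 63 − 47.25 = 15.75 → 16
  G: 128 + 0.75×(0−128) = 128 − 96 = 32 → 32
  B: 57 + 0.75×(0−57) = 57 − 42.75 = 14.25 → 14
  → #10200E

#528D4D, #10200E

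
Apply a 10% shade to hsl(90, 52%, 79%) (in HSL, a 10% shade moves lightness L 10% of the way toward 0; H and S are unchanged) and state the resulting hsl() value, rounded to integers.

hsl(90, 52%, 71%)

L moves 10% from 79 toward 0: 79 − 7.9 = 71.1 → 71.
H and S are unchanged.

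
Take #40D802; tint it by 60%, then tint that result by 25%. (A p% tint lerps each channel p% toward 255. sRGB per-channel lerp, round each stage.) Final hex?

#40D802 is rgb(64, 216, 2).
A 60% tint moves each channel 60% toward 255:
  R: 64 + 0.6×(255−64) = 64 + 114.6 = 178.6 → 179
  G: 216 + 23.4 = 239.4 → 239
  B: 2 + 0.6×(255−2) = 2 + 151.8 = 153.8 → 154
After the tint: rgb(179, 239, 154) = #B3EF9A.
Per channel, c → c + 0.25(255 − c):
  R: 179 + 19 = 198 → 198
  G: 239 + 0.25×(255−239) = 239 + 4 = 243 → 243
  B: 154 + 0.25×(255−154) = 154 + 25.25 = 179.25 → 179
rgb(198, 243, 179) = #C6F3B3.

#C6F3B3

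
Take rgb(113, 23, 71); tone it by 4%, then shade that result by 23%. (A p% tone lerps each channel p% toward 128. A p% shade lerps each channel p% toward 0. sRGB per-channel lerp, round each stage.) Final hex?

Per channel, c → c + 0.04(128 − c):
  R: 113 + 0.6 = 113.6 → 114
  G: 23 + 4.2 = 27.2 → 27
  B: 71 + 0.04×(128−71) = 71 + 2.28 = 73.28 → 73
After the tone: rgb(114, 27, 73) = #721B49.
Per channel, c → c + 0.23(0 − c):
  R: 114 − 26.22 = 87.78 → 88
  G: 27 − 6.21 = 20.79 → 21
  B: 73 + 0.23×(0−73) = 73 − 16.79 = 56.21 → 56
rgb(88, 21, 56) = #581538.

#581538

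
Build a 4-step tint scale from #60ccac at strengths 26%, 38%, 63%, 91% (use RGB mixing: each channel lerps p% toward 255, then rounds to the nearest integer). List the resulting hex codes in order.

#60ccac is rgb(96, 204, 172).
26%: (96 + 41.34 = 137.34→137, 204 + 13.26 = 217.26→217, 172 + 21.58 = 193.58→194) → #89d9c2
38%: (96 + 60.42 = 156.42→156, 204 + 19.38 = 223.38→223, 172 + 31.54 = 203.54→204) → #9cdfcc
63%: (96 + 100.17 = 196.17→196, 204 + 32.13 = 236.13→236, 172 + 52.29 = 224.29→224) → #c4ece0
91%: (96 + 144.69 = 240.69→241, 204 + 46.41 = 250.41→250, 172 + 75.53 = 247.53→248) → #f1faf8

#89d9c2, #9cdfcc, #c4ece0, #f1faf8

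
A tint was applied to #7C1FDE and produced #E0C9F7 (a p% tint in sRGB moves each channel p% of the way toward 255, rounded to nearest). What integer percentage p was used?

#7C1FDE is rgb(124, 31, 222); #E0C9F7 is rgb(224, 201, 247).
On the G channel (widest range): 201 ≈ 31 + (p/100)(255 − 31), so p ≈ 100×(201 − 31)/(255 − 31) = 17000/224 = 75.89.
p = 76 reproduces all three channels after rounding.

76%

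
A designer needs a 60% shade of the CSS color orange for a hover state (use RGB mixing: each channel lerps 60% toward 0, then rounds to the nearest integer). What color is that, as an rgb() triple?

rgb(102, 66, 0)

CSS orange is rgb(255, 165, 0).
Per channel, c → c + 0.6(0 − c):
  R: 255 + 0.6×(0−255) = 255 − 153 = 102 → 102
  G: 165 − 99 = 66 → 66
  B: 0 + 0 = 0 → 0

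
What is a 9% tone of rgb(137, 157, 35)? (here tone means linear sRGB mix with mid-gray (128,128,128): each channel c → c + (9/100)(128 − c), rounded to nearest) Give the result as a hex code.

A 9% tone moves each channel 9% toward 128:
  R: 137 + 0.09×(128−137) = 137 − 0.81 = 136.19 → 136
  G: 157 + 0.09×(128−157) = 157 − 2.61 = 154.39 → 154
  B: 35 + 8.37 = 43.37 → 43
rgb(136, 154, 43) = #889A2B.

#889A2B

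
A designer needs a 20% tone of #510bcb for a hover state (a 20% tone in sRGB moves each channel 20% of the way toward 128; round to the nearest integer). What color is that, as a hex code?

#5a22bc

#510bcb is rgb(81, 11, 203).
A 20% tone moves each channel 20% toward 128:
  R: 81 + 0.2×(128−81) = 81 + 9.4 = 90.4 → 90
  G: 11 + 0.2×(128−11) = 11 + 23.4 = 34.4 → 34
  B: 203 + 0.2×(128−203) = 203 − 15 = 188 → 188
rgb(90, 34, 188) = #5a22bc.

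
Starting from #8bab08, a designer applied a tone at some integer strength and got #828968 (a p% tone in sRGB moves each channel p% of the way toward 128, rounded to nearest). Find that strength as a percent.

#8bab08 is rgb(139, 171, 8); #828968 is rgb(130, 137, 104).
On the B channel (widest range): 104 ≈ 8 + (p/100)(128 − 8), so p ≈ 100×(104 − 8)/(128 − 8) = 9600/120 = 80.00.
p = 80 reproduces all three channels after rounding.

80%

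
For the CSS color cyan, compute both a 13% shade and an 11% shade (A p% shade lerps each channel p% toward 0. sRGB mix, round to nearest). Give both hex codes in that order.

#00DEDE, #00E3E3

CSS cyan is rgb(0, 255, 255).
13% shade:
  R: 0 + 0.13×(0−0) = 0 + 0 = 0 → 0
  G: 255 + 0.13×(0−255) = 255 − 33.15 = 221.85 → 222
  B: 255 + 0.13×(0−255) = 255 − 33.15 = 221.85 → 222
  → #00DEDE
11% shade:
  R: 0 + 0.11×(0−0) = 0 + 0 = 0 → 0
  G: 255 + 0.11×(0−255) = 255 − 28.05 = 226.95 → 227
  B: 255 + 0.11×(0−255) = 255 − 28.05 = 226.95 → 227
  → #00E3E3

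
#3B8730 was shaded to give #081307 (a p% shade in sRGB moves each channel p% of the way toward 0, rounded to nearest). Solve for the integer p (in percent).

#3B8730 is rgb(59, 135, 48); #081307 is rgb(8, 19, 7).
On the G channel (widest range): 19 ≈ 135 + (p/100)(0 − 135), so p ≈ 100×(19 − 135)/(0 − 135) = -11600/-135 = 85.93.
p = 86 reproduces all three channels after rounding.

86%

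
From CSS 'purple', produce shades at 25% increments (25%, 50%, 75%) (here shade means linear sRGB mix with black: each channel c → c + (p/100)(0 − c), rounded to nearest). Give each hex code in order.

CSS purple is rgb(128, 0, 128).
25%: (128 − 32 = 96→96, 0→0, 128 − 32 = 96→96) → #600060
50%: (128 − 64 = 64→64, 0→0, 128 − 64 = 64→64) → #400040
75%: (128 − 96 = 32→32, 0→0, 128 − 96 = 32→32) → #200020

#600060, #400040, #200020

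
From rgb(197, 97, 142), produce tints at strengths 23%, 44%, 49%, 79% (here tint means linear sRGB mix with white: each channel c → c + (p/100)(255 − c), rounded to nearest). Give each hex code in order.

#d285a8, #dfa7c0, #e1aec5, #f3dee7

23%: (197 + 13.34 = 210.34→210, 97 + 36.34 = 133.34→133, 142 + 25.99 = 167.99→168) → #d285a8
44%: (197 + 25.52 = 222.52→223, 97 + 69.52 = 166.52→167, 142 + 49.72 = 191.72→192) → #dfa7c0
49%: (197 + 28.42 = 225.42→225, 97 + 77.42 = 174.42→174, 142 + 55.37 = 197.37→197) → #e1aec5
79%: (197 + 45.82 = 242.82→243, 97 + 124.82 = 221.82→222, 142 + 89.27 = 231.27→231) → #f3dee7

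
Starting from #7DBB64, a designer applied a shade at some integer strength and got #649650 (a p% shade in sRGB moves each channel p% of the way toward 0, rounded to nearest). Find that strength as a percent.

20%

#7DBB64 is rgb(125, 187, 100); #649650 is rgb(100, 150, 80).
On the G channel (widest range): 150 ≈ 187 + (p/100)(0 − 187), so p ≈ 100×(150 − 187)/(0 − 187) = -3700/-187 = 19.79.
p = 20 reproduces all three channels after rounding.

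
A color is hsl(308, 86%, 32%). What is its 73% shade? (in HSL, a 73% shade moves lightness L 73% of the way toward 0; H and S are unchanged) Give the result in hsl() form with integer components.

L moves 73% from 32 toward 0: 32 − 23.36 = 8.64 → 9.
H and S are unchanged.

hsl(308, 86%, 9%)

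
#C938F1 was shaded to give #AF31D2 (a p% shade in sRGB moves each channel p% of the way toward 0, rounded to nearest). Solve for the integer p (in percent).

13%

#C938F1 is rgb(201, 56, 241); #AF31D2 is rgb(175, 49, 210).
On the B channel (widest range): 210 ≈ 241 + (p/100)(0 − 241), so p ≈ 100×(210 − 241)/(0 − 241) = -3100/-241 = 12.86.
p = 13 reproduces all three channels after rounding.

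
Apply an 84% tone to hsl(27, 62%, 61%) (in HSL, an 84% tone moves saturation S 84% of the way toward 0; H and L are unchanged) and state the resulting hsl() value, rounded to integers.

hsl(27, 10%, 61%)

S moves 84% from 62 toward 0: 62 − 52.08 = 9.92 → 10.
H and L are unchanged.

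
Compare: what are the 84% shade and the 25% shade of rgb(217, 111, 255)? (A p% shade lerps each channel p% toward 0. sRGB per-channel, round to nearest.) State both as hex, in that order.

84% shade:
  R: 217 + 0.84×(0−217) = 217 − 182.28 = 34.72 → 35
  G: 111 + 0.84×(0−111) = 111 − 93.24 = 17.76 → 18
  B: 255 + 0.84×(0−255) = 255 − 214.2 = 40.8 → 41
  → #231229
25% shade:
  R: 217 − 54.25 = 162.75 → 163
  G: 111 − 27.75 = 83.25 → 83
  B: 255 − 63.75 = 191.25 → 191
  → #a353bf

#231229, #a353bf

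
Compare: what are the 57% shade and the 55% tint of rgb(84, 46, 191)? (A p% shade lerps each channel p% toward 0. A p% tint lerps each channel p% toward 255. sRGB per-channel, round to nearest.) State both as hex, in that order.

57% shade:
  R: 84 + 0.57×(0−84) = 84 − 47.88 = 36.12 → 36
  G: 46 − 26.22 = 19.78 → 20
  B: 191 + 0.57×(0−191) = 191 − 108.87 = 82.13 → 82
  → #241452
55% tint:
  R: 84 + 94.05 = 178.05 → 178
  G: 46 + 114.95 = 160.95 → 161
  B: 191 + 0.55×(255−191) = 191 + 35.2 = 226.2 → 226
  → #b2a1e2

#241452, #b2a1e2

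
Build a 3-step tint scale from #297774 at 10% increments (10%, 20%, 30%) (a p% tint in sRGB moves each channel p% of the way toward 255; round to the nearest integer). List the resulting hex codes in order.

#3E8582, #549290, #69A09E

#297774 is rgb(41, 119, 116).
10%: (41 + 21.4 = 62.4→62, 119 + 13.6 = 132.6→133, 116 + 13.9 = 129.9→130) → #3E8582
20%: (41 + 42.8 = 83.8→84, 119 + 27.2 = 146.2→146, 116 + 27.8 = 143.8→144) → #549290
30%: (41 + 64.2 = 105.2→105, 119 + 40.8 = 159.8→160, 116 + 41.7 = 157.7→158) → #69A09E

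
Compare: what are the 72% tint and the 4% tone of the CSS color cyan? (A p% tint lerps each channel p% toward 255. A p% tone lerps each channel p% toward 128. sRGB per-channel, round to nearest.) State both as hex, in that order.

#B8FFFF, #05FAFA

CSS cyan is rgb(0, 255, 255).
72% tint:
  R: 0 + 0.72×(255−0) = 0 + 183.6 = 183.6 → 184
  G: 255 + 0 = 255 → 255
  B: 255 + 0.72×(255−255) = 255 + 0 = 255 → 255
  → #B8FFFF
4% tone:
  R: 0 + 0.04×(128−0) = 0 + 5.12 = 5.12 → 5
  G: 255 + 0.04×(128−255) = 255 − 5.08 = 249.92 → 250
  B: 255 − 5.08 = 249.92 → 250
  → #05FAFA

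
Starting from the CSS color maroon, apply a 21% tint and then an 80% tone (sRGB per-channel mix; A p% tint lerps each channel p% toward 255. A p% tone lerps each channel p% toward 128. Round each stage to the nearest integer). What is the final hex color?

CSS maroon is rgb(128, 0, 0).
Lerp each channel 21% toward 255:
  R: 128 + 0.21×(255−128) = 128 + 26.67 = 154.67 → 155
  G: 0 + 0.21×(255−0) = 0 + 53.55 = 53.55 → 54
  B: 0 + 0.21×(255−0) = 0 + 53.55 = 53.55 → 54
After the tint: rgb(155, 54, 54) = #9b3636.
Per channel, c → c + 0.8(128 − c):
  R: 155 + 0.8×(128−155) = 155 − 21.6 = 133.4 → 133
  G: 54 + 0.8×(128−54) = 54 + 59.2 = 113.2 → 113
  B: 54 + 0.8×(128−54) = 54 + 59.2 = 113.2 → 113
rgb(133, 113, 113) = #857171.

#857171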